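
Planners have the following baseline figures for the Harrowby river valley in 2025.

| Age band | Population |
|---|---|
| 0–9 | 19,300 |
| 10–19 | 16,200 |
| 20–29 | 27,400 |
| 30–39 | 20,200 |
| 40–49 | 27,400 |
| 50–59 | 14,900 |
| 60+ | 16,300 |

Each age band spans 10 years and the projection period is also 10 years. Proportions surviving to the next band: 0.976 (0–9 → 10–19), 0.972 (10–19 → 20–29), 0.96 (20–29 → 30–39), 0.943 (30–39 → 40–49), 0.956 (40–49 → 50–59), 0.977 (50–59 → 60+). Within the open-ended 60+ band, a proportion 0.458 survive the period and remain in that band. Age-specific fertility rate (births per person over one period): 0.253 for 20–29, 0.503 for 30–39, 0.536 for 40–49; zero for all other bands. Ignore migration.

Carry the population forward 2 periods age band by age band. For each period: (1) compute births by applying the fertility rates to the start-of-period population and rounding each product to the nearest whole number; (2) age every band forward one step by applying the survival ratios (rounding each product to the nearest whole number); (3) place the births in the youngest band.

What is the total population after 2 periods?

[period 1]
Births: 27400 * 0.253 = 6932  |  20200 * 0.503 = 10161  |  27400 * 0.536 = 14686 — total 31779
10–19: 19300 * 0.976 = 18837
20–29: 16200 * 0.972 = 15746
30–39: 27400 * 0.96 = 26304
40–49: 20200 * 0.943 = 19049
50–59: 27400 * 0.956 = 26194
60+: 14900 * 0.977 + 16300 * 0.458 = 14557 + 7465 = 22022
→ [31779, 18837, 15746, 26304, 19049, 26194, 22022]
[period 2]
Births: 15746 * 0.253 = 3984  |  26304 * 0.503 = 13231  |  19049 * 0.536 = 10210 — total 27425
10–19: 31779 * 0.976 = 31016
20–29: 18837 * 0.972 = 18310
30–39: 15746 * 0.96 = 15116
40–49: 26304 * 0.943 = 24805
50–59: 19049 * 0.956 = 18211
60+: 26194 * 0.977 + 22022 * 0.458 = 25592 + 10086 = 35678
→ [27425, 31016, 18310, 15116, 24805, 18211, 35678]
Total after period 2: 27425 + 31016 + 18310 + 15116 + 24805 + 18211 + 35678 = 170561

170561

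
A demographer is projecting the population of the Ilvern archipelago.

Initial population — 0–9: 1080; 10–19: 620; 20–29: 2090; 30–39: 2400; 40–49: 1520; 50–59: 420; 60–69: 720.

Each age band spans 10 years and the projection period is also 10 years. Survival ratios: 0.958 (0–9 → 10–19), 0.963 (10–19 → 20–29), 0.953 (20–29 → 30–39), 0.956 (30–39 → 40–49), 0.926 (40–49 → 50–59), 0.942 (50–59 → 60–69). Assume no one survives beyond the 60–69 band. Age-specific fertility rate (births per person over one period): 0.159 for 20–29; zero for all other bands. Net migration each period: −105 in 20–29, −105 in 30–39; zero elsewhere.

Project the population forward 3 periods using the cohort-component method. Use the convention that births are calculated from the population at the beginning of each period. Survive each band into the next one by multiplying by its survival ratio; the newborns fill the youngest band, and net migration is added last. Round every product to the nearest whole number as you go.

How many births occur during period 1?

332

[period 1]
Births: 2090 × 0.159 = 332
10–19: 1080 × 0.958 = 1035
20–29: 620 × 0.963 = 597
30–39: 2090 × 0.953 = 1992
40–49: 2400 × 0.956 = 2294
50–59: 1520 × 0.926 = 1408
60–69: 420 × 0.942 = 396
Net migration: 20–29 − 105 → 492; 30–39 − 105 → 1887
End of period: [332, 1035, 492, 1887, 2294, 1408, 396]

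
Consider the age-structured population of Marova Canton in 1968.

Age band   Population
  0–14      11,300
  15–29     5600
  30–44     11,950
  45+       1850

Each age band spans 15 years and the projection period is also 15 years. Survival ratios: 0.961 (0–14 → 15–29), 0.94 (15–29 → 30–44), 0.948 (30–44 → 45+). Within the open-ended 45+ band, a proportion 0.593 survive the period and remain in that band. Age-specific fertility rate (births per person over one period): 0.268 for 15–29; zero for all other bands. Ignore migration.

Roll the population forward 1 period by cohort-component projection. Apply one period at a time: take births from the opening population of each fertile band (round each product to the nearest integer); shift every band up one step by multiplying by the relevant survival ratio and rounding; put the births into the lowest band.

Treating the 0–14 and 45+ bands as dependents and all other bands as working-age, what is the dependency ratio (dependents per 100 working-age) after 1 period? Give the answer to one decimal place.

86.4

Numbering the groups 1..4 from youngest to oldest:
[period 1]
Births: 5600 * 0.268 = 1501
Group 2: 11300 * 0.961 = 10859
Group 3: 5600 * 0.94 = 5264
Group 4: 11950 * 0.948 + 1850 * 0.593 = 11329 + 1097 = 12426
Giving 1501 / 10859 / 5264 / 12426.
Dependents (band 0–14 + band 45+) = 1501 + 12426 = 13927; working-age = 16123; ratio = 13927/16123 × 100 = 86.4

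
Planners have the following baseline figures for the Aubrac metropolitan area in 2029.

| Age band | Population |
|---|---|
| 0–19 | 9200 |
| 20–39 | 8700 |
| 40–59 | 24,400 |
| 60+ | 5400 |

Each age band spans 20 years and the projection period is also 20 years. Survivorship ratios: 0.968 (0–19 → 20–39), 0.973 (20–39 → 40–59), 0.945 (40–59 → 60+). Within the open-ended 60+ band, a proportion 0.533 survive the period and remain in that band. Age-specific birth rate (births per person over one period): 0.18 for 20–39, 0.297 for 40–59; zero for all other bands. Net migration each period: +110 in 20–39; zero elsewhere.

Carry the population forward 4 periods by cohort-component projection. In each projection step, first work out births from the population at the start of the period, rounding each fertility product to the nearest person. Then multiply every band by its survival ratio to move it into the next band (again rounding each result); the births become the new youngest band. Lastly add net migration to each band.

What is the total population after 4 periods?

(Groups numbered youngest = 1 to oldest = 4.)
After projecting period 1:
Births: 8700 × 0.18 = 1566 ; 24400 × 0.297 = 7247 → total 8813
Group 2: 9200 × 0.968 = 8906
Group 3: 8700 × 0.973 = 8465
Group 4: 24400 × 0.945 + 5400 × 0.533 = 23058 + 2878 = 25936
Net migration: Group 2 + 110 → 9016
Population now: 0–19=8813, 20–39=9016, 40–59=8465, 60+=25936
After projecting period 2:
Births: 9016 × 0.18 = 1623 ; 8465 × 0.297 = 2514 → total 4137
Group 2: 8813 × 0.968 = 8531
Group 3: 9016 × 0.973 = 8773
Group 4: 8465 × 0.945 + 25936 × 0.533 = 7999 + 13824 = 21823
Net migration: Group 2 + 110 → 8641
Population now: 0–19=4137, 20–39=8641, 40–59=8773, 60+=21823
After projecting period 3:
Births: 8641 × 0.18 = 1555 ; 8773 × 0.297 = 2606 → total 4161
Group 2: 4137 × 0.968 = 4005
Group 3: 8641 × 0.973 = 8408
Group 4: 8773 × 0.945 + 21823 × 0.533 = 8290 + 11632 = 19922
Net migration: Group 2 + 110 → 4115
Population now: 0–19=4161, 20–39=4115, 40–59=8408, 60+=19922
After projecting period 4:
Births: 4115 × 0.18 = 741 ; 8408 × 0.297 = 2497 → total 3238
Group 2: 4161 × 0.968 = 4028
Group 3: 4115 × 0.973 = 4004
Group 4: 8408 × 0.945 + 19922 × 0.533 = 7946 + 10618 = 18564
Net migration: Group 2 + 110 → 4138
Population now: 0–19=3238, 20–39=4138, 40–59=4004, 60+=18564
Total after period 4: 3238 + 4138 + 4004 + 18564 = 29944

29944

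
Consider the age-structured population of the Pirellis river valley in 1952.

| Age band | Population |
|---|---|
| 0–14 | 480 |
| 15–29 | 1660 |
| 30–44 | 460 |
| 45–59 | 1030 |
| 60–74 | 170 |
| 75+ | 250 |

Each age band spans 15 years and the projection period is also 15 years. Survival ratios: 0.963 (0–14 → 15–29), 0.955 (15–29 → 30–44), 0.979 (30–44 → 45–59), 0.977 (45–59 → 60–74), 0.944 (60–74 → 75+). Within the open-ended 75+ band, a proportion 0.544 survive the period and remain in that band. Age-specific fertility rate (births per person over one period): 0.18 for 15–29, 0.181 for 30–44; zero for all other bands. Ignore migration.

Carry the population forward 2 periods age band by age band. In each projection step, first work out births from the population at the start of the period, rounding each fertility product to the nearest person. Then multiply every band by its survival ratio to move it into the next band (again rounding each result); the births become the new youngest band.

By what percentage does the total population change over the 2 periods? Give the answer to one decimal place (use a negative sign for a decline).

5.7

Period 1.
Births: 1660 * 0.18 = 299 ; 460 * 0.181 = 83 → total 382
15–29: 480 * 0.963 = 462
30–44: 1660 * 0.955 = 1585
45–59: 460 * 0.979 = 450
60–74: 1030 * 0.977 = 1006
75+: 170 * 0.944 + 250 * 0.544 = 160 + 136 = 296
Giving 382 / 462 / 1585 / 450 / 1006 / 296.
Period 2.
Births: 462 * 0.18 = 83 ; 1585 * 0.181 = 287 → total 370
15–29: 382 * 0.963 = 368
30–44: 462 * 0.955 = 441
45–59: 1585 * 0.979 = 1552
60–74: 450 * 0.977 = 440
75+: 1006 * 0.944 + 296 * 0.544 = 950 + 161 = 1111
Giving 370 / 368 / 441 / 1552 / 440 / 1111.
Total: 4050 → 4282; change = 232; percentage change = 5.7%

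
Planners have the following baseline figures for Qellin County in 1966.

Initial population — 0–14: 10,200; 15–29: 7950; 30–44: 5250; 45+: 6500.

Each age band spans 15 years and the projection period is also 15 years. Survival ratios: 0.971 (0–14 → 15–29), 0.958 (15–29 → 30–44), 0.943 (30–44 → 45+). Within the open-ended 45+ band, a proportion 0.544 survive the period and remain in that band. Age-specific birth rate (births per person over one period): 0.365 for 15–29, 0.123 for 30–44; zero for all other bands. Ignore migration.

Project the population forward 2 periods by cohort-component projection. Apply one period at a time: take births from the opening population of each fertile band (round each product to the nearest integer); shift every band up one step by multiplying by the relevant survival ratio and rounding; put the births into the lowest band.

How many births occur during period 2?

Call the groups 1 to 4, youngest first.
— Period 1 —
Births: 7950 × 0.365 = 2902 ; 5250 × 0.123 = 646 → total 3548
Group 2: 10200 × 0.971 = 9904
Group 3: 7950 × 0.958 = 7616
Group 4: 5250 × 0.943 + 6500 × 0.544 = 4951 + 3536 = 8487
Giving 3548 / 9904 / 7616 / 8487.
— Period 2 —
Births: 9904 × 0.365 = 3615 ; 7616 × 0.123 = 937 → total 4552
Group 2: 3548 × 0.971 = 3445
Group 3: 9904 × 0.958 = 9488
Group 4: 7616 × 0.943 + 8487 × 0.544 = 7182 + 4617 = 11799
Giving 4552 / 3445 / 9488 / 11799.

4552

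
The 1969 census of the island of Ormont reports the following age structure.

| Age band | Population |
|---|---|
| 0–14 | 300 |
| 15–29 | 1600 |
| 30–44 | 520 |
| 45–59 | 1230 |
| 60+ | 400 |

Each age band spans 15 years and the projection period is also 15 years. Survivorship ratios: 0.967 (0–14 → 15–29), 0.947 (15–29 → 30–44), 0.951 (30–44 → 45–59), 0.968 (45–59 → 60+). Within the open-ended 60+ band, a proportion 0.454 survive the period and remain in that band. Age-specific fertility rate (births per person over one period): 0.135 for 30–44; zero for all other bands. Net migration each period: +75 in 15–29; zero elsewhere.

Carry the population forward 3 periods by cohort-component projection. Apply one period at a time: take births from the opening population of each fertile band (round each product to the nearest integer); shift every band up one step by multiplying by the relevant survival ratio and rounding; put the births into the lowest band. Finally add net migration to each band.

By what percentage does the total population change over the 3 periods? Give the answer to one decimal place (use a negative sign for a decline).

After projecting period 1:
Births: 520 × 0.135 = 70
15–29: 300 × 0.967 = 290
30–44: 1600 × 0.947 = 1515
45–59: 520 × 0.951 = 495
60+: 1230 × 0.968 + 400 × 0.454 = 1191 + 182 = 1373
Net migration: 15–29 + 75 → 365
Population now: 0–14=70, 15–29=365, 30–44=1515, 45–59=495, 60+=1373
After projecting period 2:
Births: 1515 × 0.135 = 205
15–29: 70 × 0.967 = 68
30–44: 365 × 0.947 = 346
45–59: 1515 × 0.951 = 1441
60+: 495 × 0.968 + 1373 × 0.454 = 479 + 623 = 1102
Net migration: 15–29 + 75 → 143
Population now: 0–14=205, 15–29=143, 30–44=346, 45–59=1441, 60+=1102
After projecting period 3:
Births: 346 × 0.135 = 47
15–29: 205 × 0.967 = 198
30–44: 143 × 0.947 = 135
45–59: 346 × 0.951 = 329
60+: 1441 × 0.968 + 1102 × 0.454 = 1395 + 500 = 1895
Net migration: 15–29 + 75 → 273
Population now: 0–14=47, 15–29=273, 30–44=135, 45–59=329, 60+=1895
Total: 4050 → 2679; change = -1371; percentage change = -33.9%

-33.9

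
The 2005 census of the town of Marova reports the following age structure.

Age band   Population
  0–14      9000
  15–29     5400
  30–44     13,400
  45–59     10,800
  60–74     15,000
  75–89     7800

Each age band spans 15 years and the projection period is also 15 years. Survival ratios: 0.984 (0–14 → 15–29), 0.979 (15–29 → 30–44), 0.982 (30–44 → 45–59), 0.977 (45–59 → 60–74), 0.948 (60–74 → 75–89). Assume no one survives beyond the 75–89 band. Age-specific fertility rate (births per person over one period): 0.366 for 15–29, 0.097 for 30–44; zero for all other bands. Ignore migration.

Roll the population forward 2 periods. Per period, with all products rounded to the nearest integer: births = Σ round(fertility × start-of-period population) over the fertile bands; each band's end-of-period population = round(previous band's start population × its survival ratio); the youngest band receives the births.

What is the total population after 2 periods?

Call the groups 1 to 6, youngest first.
— Period 1 —
Births: 5400 * 0.366 = 1976 ; 13400 * 0.097 = 1300 ⇒ total 3276
Group 2: 9000 * 0.984 = 8856
Group 3: 5400 * 0.979 = 5287
Group 4: 13400 * 0.982 = 13159
Group 5: 10800 * 0.977 = 10552
Group 6: 15000 * 0.948 = 14220
Population now: 0–14=3276, 15–29=8856, 30–44=5287, 45–59=13159, 60–74=10552, 75–89=14220
— Period 2 —
Births: 8856 * 0.366 = 3241 ; 5287 * 0.097 = 513 ⇒ total 3754
Group 2: 3276 * 0.984 = 3224
Group 3: 8856 * 0.979 = 8670
Group 4: 5287 * 0.982 = 5192
Group 5: 13159 * 0.977 = 12856
Group 6: 10552 * 0.948 = 10003
Population now: 0–14=3754, 15–29=3224, 30–44=8670, 45–59=5192, 60–74=12856, 75–89=10003
Total after period 2: 3754 + 3224 + 8670 + 5192 + 12856 + 10003 = 43699

43699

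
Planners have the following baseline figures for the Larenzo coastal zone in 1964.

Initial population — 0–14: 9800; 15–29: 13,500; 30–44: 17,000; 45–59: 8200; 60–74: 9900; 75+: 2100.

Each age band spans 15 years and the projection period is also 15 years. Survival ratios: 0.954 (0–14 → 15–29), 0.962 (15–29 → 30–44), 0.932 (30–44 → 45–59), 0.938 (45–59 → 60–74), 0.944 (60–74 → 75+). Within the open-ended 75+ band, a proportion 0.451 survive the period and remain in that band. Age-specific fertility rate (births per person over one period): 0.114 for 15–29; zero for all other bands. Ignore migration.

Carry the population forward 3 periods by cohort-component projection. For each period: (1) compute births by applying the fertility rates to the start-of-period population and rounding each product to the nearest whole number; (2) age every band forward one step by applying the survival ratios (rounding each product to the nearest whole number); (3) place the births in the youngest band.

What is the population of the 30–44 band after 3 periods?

(Bands numbered youngest = 1 to oldest = 6.)
Period 1.
Births: 13500 * 0.114 = 1539
Band 2: 9800 * 0.954 = 9349
Band 3: 13500 * 0.962 = 12987
Band 4: 17000 * 0.932 = 15844
Band 5: 8200 * 0.938 = 7692
Band 6: 9900 * 0.944 + 2100 * 0.451 = 9346 + 947 = 10293
Giving 1539 / 9349 / 12987 / 15844 / 7692 / 10293.
Period 2.
Births: 9349 * 0.114 = 1066
Band 2: 1539 * 0.954 = 1468
Band 3: 9349 * 0.962 = 8994
Band 4: 12987 * 0.932 = 12104
Band 5: 15844 * 0.938 = 14862
Band 6: 7692 * 0.944 + 10293 * 0.451 = 7261 + 4642 = 11903
Giving 1066 / 1468 / 8994 / 12104 / 14862 / 11903.
Period 3.
Births: 1468 * 0.114 = 167
Band 2: 1066 * 0.954 = 1017
Band 3: 1468 * 0.962 = 1412
Band 4: 8994 * 0.932 = 8382
Band 5: 12104 * 0.938 = 11354
Band 6: 14862 * 0.944 + 11903 * 0.451 = 14030 + 5368 = 19398
Giving 167 / 1017 / 1412 / 8382 / 11354 / 19398.

1412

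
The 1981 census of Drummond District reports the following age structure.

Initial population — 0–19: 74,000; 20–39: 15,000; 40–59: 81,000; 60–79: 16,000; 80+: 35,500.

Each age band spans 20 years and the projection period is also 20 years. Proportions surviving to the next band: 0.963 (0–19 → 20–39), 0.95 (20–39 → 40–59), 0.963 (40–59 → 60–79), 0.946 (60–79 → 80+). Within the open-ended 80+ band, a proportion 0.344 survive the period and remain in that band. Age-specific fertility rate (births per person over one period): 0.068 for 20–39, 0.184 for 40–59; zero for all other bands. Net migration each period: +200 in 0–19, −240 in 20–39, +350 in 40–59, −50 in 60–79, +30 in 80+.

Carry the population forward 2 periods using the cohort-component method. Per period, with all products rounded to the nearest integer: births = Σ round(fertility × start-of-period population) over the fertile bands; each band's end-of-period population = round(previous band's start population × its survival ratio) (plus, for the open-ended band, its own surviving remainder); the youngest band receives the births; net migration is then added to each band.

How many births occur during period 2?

7515

Let group 1 be 0–19 through group 5 = 80+.
— Period 1 —
Births: 15000 × 0.068 = 1020, 81000 × 0.184 = 14904 → total 15924
Group 2: 74000 × 0.963 = 71262
Group 3: 15000 × 0.95 = 14250
Group 4: 81000 × 0.963 = 78003
Group 5: 16000 × 0.946 + 35500 × 0.344 = 15136 + 12212 = 27348
Net migration: Group 1 + 200 → 16124; Group 2 − 240 → 71022; Group 3 + 350 → 14600; Group 4 − 50 → 77953; Group 5 + 30 → 27378
Giving 16124 / 71022 / 14600 / 77953 / 27378.
— Period 2 —
Births: 71022 × 0.068 = 4829, 14600 × 0.184 = 2686 → total 7515
Group 2: 16124 × 0.963 = 15527
Group 3: 71022 × 0.95 = 67471
Group 4: 14600 × 0.963 = 14060
Group 5: 77953 × 0.946 + 27378 × 0.344 = 73744 + 9418 = 83162
Net migration: Group 1 + 200 → 7715; Group 2 − 240 → 15287; Group 3 + 350 → 67821; Group 4 − 50 → 14010; Group 5 + 30 → 83192
Giving 7715 / 15287 / 67821 / 14010 / 83192.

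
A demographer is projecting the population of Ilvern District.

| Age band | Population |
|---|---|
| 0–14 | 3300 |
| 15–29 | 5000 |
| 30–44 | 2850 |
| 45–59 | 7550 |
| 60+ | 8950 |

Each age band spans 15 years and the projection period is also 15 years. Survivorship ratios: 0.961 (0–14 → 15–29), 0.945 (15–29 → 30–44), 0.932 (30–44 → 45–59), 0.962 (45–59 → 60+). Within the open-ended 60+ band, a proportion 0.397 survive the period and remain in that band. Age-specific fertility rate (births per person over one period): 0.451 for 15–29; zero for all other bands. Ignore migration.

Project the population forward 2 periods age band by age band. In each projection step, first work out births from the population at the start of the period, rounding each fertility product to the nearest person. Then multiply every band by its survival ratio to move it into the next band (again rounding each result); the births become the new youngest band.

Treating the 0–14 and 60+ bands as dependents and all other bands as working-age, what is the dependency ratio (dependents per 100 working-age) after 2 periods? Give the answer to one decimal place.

86.5

Numbering the groups 1..5 from youngest to oldest:
[period 1]
Births: 5000 * 0.451 = 2255
Group 2: 3300 * 0.961 = 3171
Group 3: 5000 * 0.945 = 4725
Group 4: 2850 * 0.932 = 2656
Group 5: 7550 * 0.962 + 8950 * 0.397 = 7263 + 3553 = 10816
Population now: 0–14=2255, 15–29=3171, 30–44=4725, 45–59=2656, 60+=10816
[period 2]
Births: 3171 * 0.451 = 1430
Group 2: 2255 * 0.961 = 2167
Group 3: 3171 * 0.945 = 2997
Group 4: 4725 * 0.932 = 4404
Group 5: 2656 * 0.962 + 10816 * 0.397 = 2555 + 4294 = 6849
Population now: 0–14=1430, 15–29=2167, 30–44=2997, 45–59=4404, 60+=6849
Dependents (band 0–14 + band 60+) = 1430 + 6849 = 8279; working-age = 9568; ratio = 8279/9568 × 100 = 86.5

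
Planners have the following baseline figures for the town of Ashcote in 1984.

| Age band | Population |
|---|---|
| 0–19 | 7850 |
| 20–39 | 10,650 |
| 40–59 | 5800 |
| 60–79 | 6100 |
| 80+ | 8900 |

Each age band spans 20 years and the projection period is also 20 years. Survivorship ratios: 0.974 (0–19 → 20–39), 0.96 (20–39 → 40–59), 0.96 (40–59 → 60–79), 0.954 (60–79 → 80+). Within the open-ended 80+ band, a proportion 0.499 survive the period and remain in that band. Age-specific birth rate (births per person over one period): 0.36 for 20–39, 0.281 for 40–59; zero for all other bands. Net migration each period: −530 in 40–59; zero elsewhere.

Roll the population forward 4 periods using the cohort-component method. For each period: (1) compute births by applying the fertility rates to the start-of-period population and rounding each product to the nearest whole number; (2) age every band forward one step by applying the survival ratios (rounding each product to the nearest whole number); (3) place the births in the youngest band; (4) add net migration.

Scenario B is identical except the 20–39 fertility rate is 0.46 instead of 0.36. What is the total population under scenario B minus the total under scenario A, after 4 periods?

3808

Period 1.
Births: 10650 × 0.36 = 3834  |  5800 × 0.281 = 1630 → 5464
20–39: 7850 × 0.974 = 7646
40–59: 10650 × 0.96 = 10224
60–79: 5800 × 0.96 = 5568
80+: 6100 × 0.954 + 8900 × 0.499 = 5819 + 4441 = 10260
Net migration: 40–59 − 530 → 9694
Giving 5464 / 7646 / 9694 / 5568 / 10260.
Period 2.
Births: 7646 × 0.36 = 2753  |  9694 × 0.281 = 2724 → 5477
20–39: 5464 × 0.974 = 5322
40–59: 7646 × 0.96 = 7340
60–79: 9694 × 0.96 = 9306
80+: 5568 × 0.954 + 10260 × 0.499 = 5312 + 5120 = 10432
Net migration: 40–59 − 530 → 6810
Giving 5477 / 5322 / 6810 / 9306 / 10432.
Period 3.
Births: 5322 × 0.36 = 1916  |  6810 × 0.281 = 1914 → 3830
20–39: 5477 × 0.974 = 5335
40–59: 5322 × 0.96 = 5109
60–79: 6810 × 0.96 = 6538
80+: 9306 × 0.954 + 10432 × 0.499 = 8878 + 5206 = 14084
Net migration: 40–59 − 530 → 4579
Giving 3830 / 5335 / 4579 / 6538 / 14084.
Period 4.
Births: 5335 × 0.36 = 1921  |  4579 × 0.281 = 1287 → 3208
20–39: 3830 × 0.974 = 3730
40–59: 5335 × 0.96 = 5122
60–79: 4579 × 0.96 = 4396
80+: 6538 × 0.954 + 14084 × 0.499 = 6237 + 7028 = 13265
Net migration: 40–59 − 530 → 4592
Giving 3208 / 3730 / 4592 / 4396 / 13265.
Scenario A total after 4 periods: 29191
Scenario B projection —
Period 1.
Births: 10650 × 0.46 = 4899  |  5800 × 0.281 = 1630 → 6529
20–39: 7850 × 0.974 = 7646
40–59: 10650 × 0.96 = 10224
60–79: 5800 × 0.96 = 5568
80+: 6100 × 0.954 + 8900 × 0.499 = 5819 + 4441 = 10260
Net migration: 40–59 − 530 → 9694
Giving 6529 / 7646 / 9694 / 5568 / 10260.
Period 2.
Births: 7646 × 0.46 = 3517  |  9694 × 0.281 = 2724 → 6241
20–39: 6529 × 0.974 = 6359
40–59: 7646 × 0.96 = 7340
60–79: 9694 × 0.96 = 9306
80+: 5568 × 0.954 + 10260 × 0.499 = 5312 + 5120 = 10432
Net migration: 40–59 − 530 → 6810
Giving 6241 / 6359 / 6810 / 9306 / 10432.
Period 3.
Births: 6359 × 0.46 = 2925  |  6810 × 0.281 = 1914 → 4839
20–39: 6241 × 0.974 = 6079
40–59: 6359 × 0.96 = 6105
60–79: 6810 × 0.96 = 6538
80+: 9306 × 0.954 + 10432 × 0.499 = 8878 + 5206 = 14084
Net migration: 40–59 − 530 → 5575
Giving 4839 / 6079 / 5575 / 6538 / 14084.
Period 4.
Births: 6079 × 0.46 = 2796  |  5575 × 0.281 = 1567 → 4363
20–39: 4839 × 0.974 = 4713
40–59: 6079 × 0.96 = 5836
60–79: 5575 × 0.96 = 5352
80+: 6538 × 0.954 + 14084 × 0.499 = 6237 + 7028 = 13265
Net migration: 40–59 − 530 → 5306
Giving 4363 / 4713 / 5306 / 5352 / 13265.
Scenario B total after 4 periods: 32999
Difference B − A = 32999 − 29191 = 3808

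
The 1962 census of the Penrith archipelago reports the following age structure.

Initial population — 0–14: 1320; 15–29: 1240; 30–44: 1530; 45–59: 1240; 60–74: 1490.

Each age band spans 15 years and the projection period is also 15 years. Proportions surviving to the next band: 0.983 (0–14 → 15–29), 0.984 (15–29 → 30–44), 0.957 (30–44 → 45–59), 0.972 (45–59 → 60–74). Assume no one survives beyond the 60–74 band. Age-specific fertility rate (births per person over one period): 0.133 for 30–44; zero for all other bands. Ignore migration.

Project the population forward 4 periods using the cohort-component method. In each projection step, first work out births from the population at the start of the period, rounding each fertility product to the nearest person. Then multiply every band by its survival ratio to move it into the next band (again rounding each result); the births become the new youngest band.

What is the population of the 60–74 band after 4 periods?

1188

After projecting period 1:
Births: 1530 × 0.133 = 203
15–29: 1320 × 0.983 = 1298
30–44: 1240 × 0.984 = 1220
45–59: 1530 × 0.957 = 1464
60–74: 1240 × 0.972 = 1205
Population now: 0–14=203, 15–29=1298, 30–44=1220, 45–59=1464, 60–74=1205
After projecting period 2:
Births: 1220 × 0.133 = 162
15–29: 203 × 0.983 = 200
30–44: 1298 × 0.984 = 1277
45–59: 1220 × 0.957 = 1168
60–74: 1464 × 0.972 = 1423
Population now: 0–14=162, 15–29=200, 30–44=1277, 45–59=1168, 60–74=1423
After projecting period 3:
Births: 1277 × 0.133 = 170
15–29: 162 × 0.983 = 159
30–44: 200 × 0.984 = 197
45–59: 1277 × 0.957 = 1222
60–74: 1168 × 0.972 = 1135
Population now: 0–14=170, 15–29=159, 30–44=197, 45–59=1222, 60–74=1135
After projecting period 4:
Births: 197 × 0.133 = 26
15–29: 170 × 0.983 = 167
30–44: 159 × 0.984 = 156
45–59: 197 × 0.957 = 189
60–74: 1222 × 0.972 = 1188
Population now: 0–14=26, 15–29=167, 30–44=156, 45–59=189, 60–74=1188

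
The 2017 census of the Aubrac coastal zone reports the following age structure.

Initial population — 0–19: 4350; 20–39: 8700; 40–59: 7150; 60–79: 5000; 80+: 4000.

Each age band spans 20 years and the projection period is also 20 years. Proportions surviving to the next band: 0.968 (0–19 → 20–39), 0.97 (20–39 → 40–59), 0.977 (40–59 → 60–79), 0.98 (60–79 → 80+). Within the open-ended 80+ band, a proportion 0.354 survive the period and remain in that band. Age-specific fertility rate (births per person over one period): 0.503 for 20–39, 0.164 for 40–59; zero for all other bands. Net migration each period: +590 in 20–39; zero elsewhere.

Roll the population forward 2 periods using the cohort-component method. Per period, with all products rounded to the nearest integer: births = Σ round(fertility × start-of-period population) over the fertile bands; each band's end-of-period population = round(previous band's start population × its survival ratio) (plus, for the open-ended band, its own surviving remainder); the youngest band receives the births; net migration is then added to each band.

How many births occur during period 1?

Period 1.
Births: 8700 × 0.503 = 4376 ; 7150 × 0.164 = 1173 ⇒ total 5549
20–39: 4350 × 0.968 = 4211
40–59: 8700 × 0.97 = 8439
60–79: 7150 × 0.977 = 6986
80+: 5000 × 0.98 + 4000 × 0.354 = 4900 + 1416 = 6316
Net migration: 20–39 + 590 → 4801
Population now: 0–19=5549, 20–39=4801, 40–59=8439, 60–79=6986, 80+=6316

5549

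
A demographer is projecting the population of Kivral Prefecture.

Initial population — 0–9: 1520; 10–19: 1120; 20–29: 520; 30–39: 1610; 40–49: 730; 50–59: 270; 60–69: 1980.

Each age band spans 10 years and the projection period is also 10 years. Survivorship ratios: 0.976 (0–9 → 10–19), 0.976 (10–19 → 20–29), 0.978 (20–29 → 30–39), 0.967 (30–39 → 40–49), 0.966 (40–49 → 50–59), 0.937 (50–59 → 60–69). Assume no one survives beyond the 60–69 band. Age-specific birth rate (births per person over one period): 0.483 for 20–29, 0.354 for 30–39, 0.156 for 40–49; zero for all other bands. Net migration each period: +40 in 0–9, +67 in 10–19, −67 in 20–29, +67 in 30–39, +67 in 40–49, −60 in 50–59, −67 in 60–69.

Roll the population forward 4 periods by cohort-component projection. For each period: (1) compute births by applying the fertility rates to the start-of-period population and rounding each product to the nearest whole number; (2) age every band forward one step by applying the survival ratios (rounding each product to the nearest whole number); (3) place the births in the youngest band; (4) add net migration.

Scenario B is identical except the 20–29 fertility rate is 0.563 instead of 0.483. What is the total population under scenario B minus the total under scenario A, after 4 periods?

327

— Period 1 —
Births: 520 × 0.483 = 251 ; 1610 × 0.354 = 570 ; 730 × 0.156 = 114 ⇒ total 935
10–19: 1520 × 0.976 = 1484
20–29: 1120 × 0.976 = 1093
30–39: 520 × 0.978 = 509
40–49: 1610 × 0.967 = 1557
50–59: 730 × 0.966 = 705
60–69: 270 × 0.937 = 253
Net migration: 0–9 + 40 → 975; 10–19 + 67 → 1551; 20–29 − 67 → 1026; 30–39 + 67 → 576; 40–49 + 67 → 1624; 50–59 − 60 → 645; 60–69 − 67 → 186
Population now: 0–9=975, 10–19=1551, 20–29=1026, 30–39=576, 40–49=1624, 50–59=645, 60–69=186
— Period 2 —
Births: 1026 × 0.483 = 496 ; 576 × 0.354 = 204 ; 1624 × 0.156 = 253 ⇒ total 953
10–19: 975 × 0.976 = 952
20–29: 1551 × 0.976 = 1514
30–39: 1026 × 0.978 = 1003
40–49: 576 × 0.967 = 557
50–59: 1624 × 0.966 = 1569
60–69: 645 × 0.937 = 604
Net migration: 0–9 + 40 → 993; 10–19 + 67 → 1019; 20–29 − 67 → 1447; 30–39 + 67 → 1070; 40–49 + 67 → 624; 50–59 − 60 → 1509; 60–69 − 67 → 537
Population now: 0–9=993, 10–19=1019, 20–29=1447, 30–39=1070, 40–49=624, 50–59=1509, 60–69=537
— Period 3 —
Births: 1447 × 0.483 = 699 ; 1070 × 0.354 = 379 ; 624 × 0.156 = 97 ⇒ total 1175
10–19: 993 × 0.976 = 969
20–29: 1019 × 0.976 = 995
30–39: 1447 × 0.978 = 1415
40–49: 1070 × 0.967 = 1035
50–59: 624 × 0.966 = 603
60–69: 1509 × 0.937 = 1414
Net migration: 0–9 + 40 → 1215; 10–19 + 67 → 1036; 20–29 − 67 → 928; 30–39 + 67 → 1482; 40–49 + 67 → 1102; 50–59 − 60 → 543; 60–69 − 67 → 1347
Population now: 0–9=1215, 10–19=1036, 20–29=928, 30–39=1482, 40–49=1102, 50–59=543, 60–69=1347
— Period 4 —
Births: 928 × 0.483 = 448 ; 1482 × 0.354 = 525 ; 1102 × 0.156 = 172 ⇒ total 1145
10–19: 1215 × 0.976 = 1186
20–29: 1036 × 0.976 = 1011
30–39: 928 × 0.978 = 908
40–49: 1482 × 0.967 = 1433
50–59: 1102 × 0.966 = 1065
60–69: 543 × 0.937 = 509
Net migration: 0–9 + 40 → 1185; 10–19 + 67 → 1253; 20–29 − 67 → 944; 30–39 + 67 → 975; 40–49 + 67 → 1500; 50–59 − 60 → 1005; 60–69 − 67 → 442
Population now: 0–9=1185, 10–19=1253, 20–29=944, 30–39=975, 40–49=1500, 50–59=1005, 60–69=442
Scenario A total after 4 periods: 7304
Scenario B projection —
— Period 1 —
Births: 520 × 0.563 = 293 ; 1610 × 0.354 = 570 ; 730 × 0.156 = 114 ⇒ total 977
10–19: 1520 × 0.976 = 1484
20–29: 1120 × 0.976 = 1093
30–39: 520 × 0.978 = 509
40–49: 1610 × 0.967 = 1557
50–59: 730 × 0.966 = 705
60–69: 270 × 0.937 = 253
Net migration: 0–9 + 40 → 1017; 10–19 + 67 → 1551; 20–29 − 67 → 1026; 30–39 + 67 → 576; 40–49 + 67 → 1624; 50–59 − 60 → 645; 60–69 − 67 → 186
Population now: 0–9=1017, 10–19=1551, 20–29=1026, 30–39=576, 40–49=1624, 50–59=645, 60–69=186
— Period 2 —
Births: 1026 × 0.563 = 578 ; 576 × 0.354 = 204 ; 1624 × 0.156 = 253 ⇒ total 1035
10–19: 1017 × 0.976 = 993
20–29: 1551 × 0.976 = 1514
30–39: 1026 × 0.978 = 1003
40–49: 576 × 0.967 = 557
50–59: 1624 × 0.966 = 1569
60–69: 645 × 0.937 = 604
Net migration: 0–9 + 40 → 1075; 10–19 + 67 → 1060; 20–29 − 67 → 1447; 30–39 + 67 → 1070; 40–49 + 67 → 624; 50–59 − 60 → 1509; 60–69 − 67 → 537
Population now: 0–9=1075, 10–19=1060, 20–29=1447, 30–39=1070, 40–49=624, 50–59=1509, 60–69=537
— Period 3 —
Births: 1447 × 0.563 = 815 ; 1070 × 0.354 = 379 ; 624 × 0.156 = 97 ⇒ total 1291
10–19: 1075 × 0.976 = 1049
20–29: 1060 × 0.976 = 1035
30–39: 1447 × 0.978 = 1415
40–49: 1070 × 0.967 = 1035
50–59: 624 × 0.966 = 603
60–69: 1509 × 0.937 = 1414
Net migration: 0–9 + 40 → 1331; 10–19 + 67 → 1116; 20–29 − 67 → 968; 30–39 + 67 → 1482; 40–49 + 67 → 1102; 50–59 − 60 → 543; 60–69 − 67 → 1347
Population now: 0–9=1331, 10–19=1116, 20–29=968, 30–39=1482, 40–49=1102, 50–59=543, 60–69=1347
— Period 4 —
Births: 968 × 0.563 = 545 ; 1482 × 0.354 = 525 ; 1102 × 0.156 = 172 ⇒ total 1242
10–19: 1331 × 0.976 = 1299
20–29: 1116 × 0.976 = 1089
30–39: 968 × 0.978 = 947
40–49: 1482 × 0.967 = 1433
50–59: 1102 × 0.966 = 1065
60–69: 543 × 0.937 = 509
Net migration: 0–9 + 40 → 1282; 10–19 + 67 → 1366; 20–29 − 67 → 1022; 30–39 + 67 → 1014; 40–49 + 67 → 1500; 50–59 − 60 → 1005; 60–69 − 67 → 442
Population now: 0–9=1282, 10–19=1366, 20–29=1022, 30–39=1014, 40–49=1500, 50–59=1005, 60–69=442
Scenario B total after 4 periods: 7631
Difference B − A = 7631 − 7304 = 327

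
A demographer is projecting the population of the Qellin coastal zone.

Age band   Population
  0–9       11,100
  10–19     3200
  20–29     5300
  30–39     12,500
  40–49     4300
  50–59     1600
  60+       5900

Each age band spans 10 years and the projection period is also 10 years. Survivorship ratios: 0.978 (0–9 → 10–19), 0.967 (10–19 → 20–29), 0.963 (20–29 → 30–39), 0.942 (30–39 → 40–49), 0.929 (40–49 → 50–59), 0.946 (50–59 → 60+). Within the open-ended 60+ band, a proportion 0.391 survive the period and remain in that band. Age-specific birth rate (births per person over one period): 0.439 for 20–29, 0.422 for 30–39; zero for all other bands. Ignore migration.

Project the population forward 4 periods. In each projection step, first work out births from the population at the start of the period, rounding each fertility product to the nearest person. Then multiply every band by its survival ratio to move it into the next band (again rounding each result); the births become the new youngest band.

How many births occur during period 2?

Let band 1 be 0–9 through band 7 = 60+.
— Period 1 —
Births: 5300 × 0.439 = 2327, 12500 × 0.422 = 5275 ⇒ total 7602
Band 2: 11100 × 0.978 = 10856
Band 3: 3200 × 0.967 = 3094
Band 4: 5300 × 0.963 = 5104
Band 5: 12500 × 0.942 = 11775
Band 6: 4300 × 0.929 = 3995
Band 7: 1600 × 0.946 + 5900 × 0.391 = 1514 + 2307 = 3821
End of period: [7602, 10856, 3094, 5104, 11775, 3995, 3821]
— Period 2 —
Births: 3094 × 0.439 = 1358, 5104 × 0.422 = 2154 ⇒ total 3512
Band 2: 7602 × 0.978 = 7435
Band 3: 10856 × 0.967 = 10498
Band 4: 3094 × 0.963 = 2980
Band 5: 5104 × 0.942 = 4808
Band 6: 11775 × 0.929 = 10939
Band 7: 3995 × 0.946 + 3821 × 0.391 = 3779 + 1494 = 5273
End of period: [3512, 7435, 10498, 2980, 4808, 10939, 5273]

3512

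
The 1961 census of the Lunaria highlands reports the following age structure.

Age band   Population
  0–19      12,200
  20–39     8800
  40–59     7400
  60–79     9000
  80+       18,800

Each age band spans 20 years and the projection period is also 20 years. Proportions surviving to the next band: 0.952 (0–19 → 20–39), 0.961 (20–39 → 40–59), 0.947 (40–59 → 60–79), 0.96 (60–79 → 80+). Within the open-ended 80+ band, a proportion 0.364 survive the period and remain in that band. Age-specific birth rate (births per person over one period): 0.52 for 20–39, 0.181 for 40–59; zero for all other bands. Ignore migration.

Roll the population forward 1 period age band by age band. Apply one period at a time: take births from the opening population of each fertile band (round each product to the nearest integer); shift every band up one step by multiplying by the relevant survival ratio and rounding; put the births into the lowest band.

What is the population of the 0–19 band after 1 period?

After projecting period 1:
Births: 8800 × 0.52 = 4576, 7400 × 0.181 = 1339 — total 5915
20–39: 12200 × 0.952 = 11614
40–59: 8800 × 0.961 = 8457
60–79: 7400 × 0.947 = 7008
80+: 9000 × 0.96 + 18800 × 0.364 = 8640 + 6843 = 15483
End of period: [5915, 11614, 8457, 7008, 15483]

5915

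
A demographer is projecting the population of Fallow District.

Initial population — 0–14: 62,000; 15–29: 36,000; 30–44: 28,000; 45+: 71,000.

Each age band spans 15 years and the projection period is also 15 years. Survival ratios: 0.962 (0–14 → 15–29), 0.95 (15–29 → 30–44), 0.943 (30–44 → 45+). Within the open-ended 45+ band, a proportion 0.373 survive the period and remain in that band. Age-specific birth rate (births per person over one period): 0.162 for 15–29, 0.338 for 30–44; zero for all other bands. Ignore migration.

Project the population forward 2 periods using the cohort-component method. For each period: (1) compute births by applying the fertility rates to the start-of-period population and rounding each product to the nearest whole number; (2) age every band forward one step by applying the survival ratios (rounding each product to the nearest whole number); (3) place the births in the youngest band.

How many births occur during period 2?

21222

[period 1]
Births: 36000 * 0.162 = 5832  |  28000 * 0.338 = 9464 — total 15296
15–29: 62000 * 0.962 = 59644
30–44: 36000 * 0.95 = 34200
45+: 28000 * 0.943 + 71000 * 0.373 = 26404 + 26483 = 52887
End of period: [15296, 59644, 34200, 52887]
[period 2]
Births: 59644 * 0.162 = 9662  |  34200 * 0.338 = 11560 — total 21222
15–29: 15296 * 0.962 = 14715
30–44: 59644 * 0.95 = 56662
45+: 34200 * 0.943 + 52887 * 0.373 = 32251 + 19727 = 51978
End of period: [21222, 14715, 56662, 51978]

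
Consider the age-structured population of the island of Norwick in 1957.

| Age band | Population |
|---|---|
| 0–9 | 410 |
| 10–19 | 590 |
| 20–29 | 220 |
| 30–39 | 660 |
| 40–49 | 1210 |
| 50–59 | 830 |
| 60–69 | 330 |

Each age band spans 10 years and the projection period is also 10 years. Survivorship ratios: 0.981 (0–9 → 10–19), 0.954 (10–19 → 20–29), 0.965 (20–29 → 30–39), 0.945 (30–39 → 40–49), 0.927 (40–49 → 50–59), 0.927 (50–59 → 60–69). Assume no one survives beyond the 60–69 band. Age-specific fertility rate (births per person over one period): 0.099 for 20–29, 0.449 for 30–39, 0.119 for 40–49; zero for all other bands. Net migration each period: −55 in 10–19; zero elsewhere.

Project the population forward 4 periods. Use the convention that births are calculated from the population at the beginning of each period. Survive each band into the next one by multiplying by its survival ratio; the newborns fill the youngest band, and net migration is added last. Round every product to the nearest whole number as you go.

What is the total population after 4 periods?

1955

Call the groups 1 to 7, youngest first.
— Period 1 —
Births: 220 × 0.099 = 22 ; 660 × 0.449 = 296 ; 1210 × 0.119 = 144 ⇒ total 462
Group 2: 410 × 0.981 = 402
Group 3: 590 × 0.954 = 563
Group 4: 220 × 0.965 = 212
Group 5: 660 × 0.945 = 624
Group 6: 1210 × 0.927 = 1122
Group 7: 830 × 0.927 = 769
Net migration: Group 2 − 55 → 347
→ [462, 347, 563, 212, 624, 1122, 769]
— Period 2 —
Births: 563 × 0.099 = 56 ; 212 × 0.449 = 95 ; 624 × 0.119 = 74 ⇒ total 225
Group 2: 462 × 0.981 = 453
Group 3: 347 × 0.954 = 331
Group 4: 563 × 0.965 = 543
Group 5: 212 × 0.945 = 200
Group 6: 624 × 0.927 = 578
Group 7: 1122 × 0.927 = 1040
Net migration: Group 2 − 55 → 398
→ [225, 398, 331, 543, 200, 578, 1040]
— Period 3 —
Births: 331 × 0.099 = 33 ; 543 × 0.449 = 244 ; 200 × 0.119 = 24 ⇒ total 301
Group 2: 225 × 0.981 = 221
Group 3: 398 × 0.954 = 380
Group 4: 331 × 0.965 = 319
Group 5: 543 × 0.945 = 513
Group 6: 200 × 0.927 = 185
Group 7: 578 × 0.927 = 536
Net migration: Group 2 − 55 → 166
→ [301, 166, 380, 319, 513, 185, 536]
— Period 4 —
Births: 380 × 0.099 = 38 ; 319 × 0.449 = 143 ; 513 × 0.119 = 61 ⇒ total 242
Group 2: 301 × 0.981 = 295
Group 3: 166 × 0.954 = 158
Group 4: 380 × 0.965 = 367
Group 5: 319 × 0.945 = 301
Group 6: 513 × 0.927 = 476
Group 7: 185 × 0.927 = 171
Net migration: Group 2 − 55 → 240
→ [242, 240, 158, 367, 301, 476, 171]
Total after period 4: 242 + 240 + 158 + 367 + 301 + 476 + 171 = 1955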